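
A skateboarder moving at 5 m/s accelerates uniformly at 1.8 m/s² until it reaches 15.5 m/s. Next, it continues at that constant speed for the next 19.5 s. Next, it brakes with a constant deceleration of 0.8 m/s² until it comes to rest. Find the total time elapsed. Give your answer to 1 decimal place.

44.7 s

Phase 1 (accelerating): v₀ = 5.00 m/s, a = 1.8 m/s².
v = v₀ + at → t = (15.5 − 5.00) / 1.8 = 5.83 s
v² = v₀² + 2aΔx → Δx = (15.5² − 5.00²)/(2·1.8) = 59.8 m

Phase 2 (constant speed): v₀ = 15.5 m/s, a = 0 m/s².
v = v₀ + at = 15.5 + (0)(19.5) = 15.5 m/s
Δx = v₀t + ½at² = 15.5·19.5 + 0.5·0·19.5² = 302 m

Phase 3 (decelerating): v₀ = 15.5 m/s, a = -0.8 m/s².
v = v₀ + at → t = (0 − 15.5) / -0.8 = 19.4 s
v² = v₀² + 2aΔx → Δx = (0² − 15.5²)/(2·-0.8) = 150 m
Total time = 5.83 + 19.5 + 19.4 = 44.7 s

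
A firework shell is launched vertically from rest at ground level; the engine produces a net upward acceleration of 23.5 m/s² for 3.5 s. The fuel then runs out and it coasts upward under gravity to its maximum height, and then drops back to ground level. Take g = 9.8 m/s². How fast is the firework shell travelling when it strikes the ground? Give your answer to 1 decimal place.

Phase 1 (powered ascent): v₀ = 0 m/s, a = 23.5 m/s².
v = v₀ + at = 0 + (23.5)(3.5) = 82.2 m/s
Δx = v₀t + ½at² = 0·3.5 + 0.5·23.5·3.5² = 144 m

Phase 2 (coasting upward): v₀ = 82.2 m/s, a = -9.8 m/s².
v = v₀ + at → t = (0 − 82.2) / -9.8 = 8.39 s
v² = v₀² + 2aΔx → Δx = (0² − 82.2²)/(2·-9.8) = 345 m

Phase 3 (free fall): v₀ = 0 m/s, a = -9.8 m/s².
Falls 489 m from rest: t = √(2·489/9.8) = 9.99 s; v = g·t = 97.9 m/s.
Impact speed = 97.9 m/s

97.9 m/s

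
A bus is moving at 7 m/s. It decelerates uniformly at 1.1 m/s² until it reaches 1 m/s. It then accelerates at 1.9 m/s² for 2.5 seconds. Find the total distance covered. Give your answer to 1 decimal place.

Phase 1 (decelerating): v₀ = 7.00 m/s, a = -1.1 m/s².
v = v₀ + at → t = (1 − 7.00) / -1.1 = 5.45 s
v² = v₀² + 2aΔx → Δx = (1² − 7.00²)/(2·-1.1) = 21.8 m

Phase 2 (accelerating): v₀ = 1.00 m/s, a = 1.9 m/s².
v = v₀ + at = 1.00 + (1.9)(2.5) = 5.75 m/s
Δx = v₀t + ½at² = 1.00·2.5 + 0.5·1.9·2.5² = 8.44 m
Total distance = 21.8 + 8.44 = 30.3 m

30.3 m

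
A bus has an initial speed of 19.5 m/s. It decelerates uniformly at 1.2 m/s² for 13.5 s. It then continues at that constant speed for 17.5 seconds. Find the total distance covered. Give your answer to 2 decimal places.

Phase 1 (decelerating): v₀ = 19.5 m/s, a = -1.2 m/s².
v = v₀ + at = 19.5 + (-1.2)(13.5) = 3.30 m/s
Δx = v₀t + ½at² = 19.5·13.5 + 0.5·-1.2·13.5² = 154 m

Phase 2 (constant speed): v₀ = 3.30 m/s, a = 0 m/s².
v = v₀ + at = 3.30 + (0)(17.5) = 3.30 m/s
Δx = v₀t + ½at² = 3.30·17.5 + 0.5·0·17.5² = 57.8 m
Total distance = 154 + 57.8 = 212 m

211.65 m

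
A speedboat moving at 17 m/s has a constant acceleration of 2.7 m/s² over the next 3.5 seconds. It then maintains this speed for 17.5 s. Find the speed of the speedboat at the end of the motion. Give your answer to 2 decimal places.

Phase 1 (accelerating): v₀ = 17.0 m/s, a = 2.7 m/s².
v = v₀ + at = 17.0 + (2.7)(3.5) = 26.5 m/s
Δx = v₀t + ½at² = 17.0·3.5 + 0.5·2.7·3.5² = 76.0 m

Phase 2 (constant speed): v₀ = 26.5 m/s, a = 0 m/s².
v = v₀ + at = 26.5 + (0)(17.5) = 26.5 m/s
Δx = v₀t + ½at² = 26.5·17.5 + 0.5·0·17.5² = 463 m
Final speed = 26.5 m/s

26.45 m/s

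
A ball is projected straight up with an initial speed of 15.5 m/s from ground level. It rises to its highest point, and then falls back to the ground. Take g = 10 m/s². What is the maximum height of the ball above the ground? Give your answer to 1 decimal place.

Phase 1 (rising): v₀ = 15.5 m/s, a = -10 m/s².
v = v₀ + at → t = (0 − 15.5) / -10 = 1.55 s
v² = v₀² + 2aΔx → Δx = (0² − 15.5²)/(2·-10) = 12.0 m
Maximum height = 12.0 m

12.0 m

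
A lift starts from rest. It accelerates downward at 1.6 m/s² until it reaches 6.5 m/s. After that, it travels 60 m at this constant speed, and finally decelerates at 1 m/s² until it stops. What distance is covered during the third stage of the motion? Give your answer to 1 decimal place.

Phase 1 (accelerating): v₀ = 0 m/s, a = 1.6 m/s².
v = v₀ + at → t = (6.5 − 0) / 1.6 = 4.06 s
v² = v₀² + 2aΔx → Δx = (6.5² − 0²)/(2·1.6) = 13.2 m

Phase 2 (constant speed): v₀ = 6.50 m/s, a = 0 m/s².
Constant speed: t = d/v = 60/6.50 = 9.23 s

Phase 3 (decelerating): v₀ = 6.50 m/s, a = -1 m/s².
v = v₀ + at → t = (0 − 6.50) / -1 = 6.50 s
v² = v₀² + 2aΔx → Δx = (0² − 6.50²)/(2·-1) = 21.1 m
Distance in phase 3 = 21.1 m

21.1 m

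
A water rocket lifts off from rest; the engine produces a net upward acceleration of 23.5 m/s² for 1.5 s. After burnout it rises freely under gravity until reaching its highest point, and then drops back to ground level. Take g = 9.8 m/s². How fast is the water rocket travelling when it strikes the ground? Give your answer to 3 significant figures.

Phase 1 (powered ascent): v₀ = 0 m/s, a = 23.5 m/s².
v = v₀ + at = 0 + (23.5)(1.5) = 35.2 m/s
Δx = v₀t + ½at² = 0·1.5 + 0.5·23.5·1.5² = 26.4 m

Phase 2 (coasting upward): v₀ = 35.2 m/s, a = -9.8 m/s².
v = v₀ + at → t = (0 − 35.2) / -9.8 = 3.60 s
v² = v₀² + 2aΔx → Δx = (0² − 35.2²)/(2·-9.8) = 63.4 m

Phase 3 (free fall): v₀ = 0 m/s, a = -9.8 m/s².
Falls 89.8 m from rest: t = √(2·89.8/9.8) = 4.28 s; v = g·t = 42.0 m/s.
Impact speed = 42.0 m/s

42.0 m/s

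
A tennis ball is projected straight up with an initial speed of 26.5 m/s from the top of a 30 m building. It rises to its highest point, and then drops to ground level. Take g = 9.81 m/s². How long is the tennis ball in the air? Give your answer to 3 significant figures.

6.36 s

Phase 1 (rising): v₀ = 26.5 m/s, a = -9.81 m/s².
v = v₀ + at → t = (0 − 26.5) / -9.81 = 2.70 s
v² = v₀² + 2aΔx → Δx = (0² − 26.5²)/(2·-9.81) = 35.8 m

Phase 2 (falling): v₀ = 0 m/s, a = -9.81 m/s².
Falls 65.8 m from rest: t = √(2·65.8/9.81) = 3.66 s; v = g·t = 35.9 m/s.
Total time = 2.70 + 3.66 = 6.36 s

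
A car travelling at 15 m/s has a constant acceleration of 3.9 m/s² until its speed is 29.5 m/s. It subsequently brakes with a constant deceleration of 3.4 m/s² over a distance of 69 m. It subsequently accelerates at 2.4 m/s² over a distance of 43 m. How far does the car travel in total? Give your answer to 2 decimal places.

194.72 m

Phase 1 (accelerating): v₀ = 15.0 m/s, a = 3.9 m/s².
v = v₀ + at → t = (29.5 − 15.0) / 3.9 = 3.72 s
v² = v₀² + 2aΔx → Δx = (29.5² − 15.0²)/(2·3.9) = 82.7 m

Phase 2 (decelerating): v₀ = 29.5 m/s, a = -3.4 m/s².
v² = v₀² + 2aΔx = 29.5² + 2·-3.4·69 = 401 → v = 20.0 m/s
t = (v − v₀)/a = (20.0 − 29.5)/-3.4 = 2.79 s

Phase 3 (accelerating): v₀ = 20.0 m/s, a = 2.4 m/s².
v² = v₀² + 2aΔx = 20.0² + 2·2.4·43 = 607 → v = 24.6 m/s
t = (v − v₀)/a = (24.6 − 20.0)/2.4 = 1.93 s
Total distance = 82.7 + 69.0 + 43.0 = 195 m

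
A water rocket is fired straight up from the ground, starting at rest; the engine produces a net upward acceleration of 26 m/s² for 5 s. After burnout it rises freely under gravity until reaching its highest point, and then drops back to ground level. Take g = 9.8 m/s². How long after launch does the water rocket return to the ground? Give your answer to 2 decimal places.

33.83 s

Phase 1 (powered ascent): v₀ = 0 m/s, a = 26 m/s².
v = v₀ + at = 0 + (26)(5) = 130 m/s
Δx = v₀t + ½at² = 0·5 + 0.5·26·5² = 325 m

Phase 2 (coasting upward): v₀ = 130 m/s, a = -9.8 m/s².
v = v₀ + at → t = (0 − 130) / -9.8 = 13.3 s
v² = v₀² + 2aΔx → Δx = (0² − 130²)/(2·-9.8) = 862 m

Phase 3 (free fall): v₀ = 0 m/s, a = -9.8 m/s².
Falls 1190 m from rest: t = √(2·1190/9.8) = 15.6 s; v = g·t = 153 m/s.
Total time = 5.00 + 13.3 + 15.6 = 33.8 s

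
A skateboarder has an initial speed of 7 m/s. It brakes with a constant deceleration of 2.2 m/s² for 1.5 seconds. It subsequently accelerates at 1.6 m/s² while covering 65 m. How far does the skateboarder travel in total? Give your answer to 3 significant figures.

Phase 1 (decelerating): v₀ = 7.00 m/s, a = -2.2 m/s².
v = v₀ + at = 7.00 + (-2.2)(1.5) = 3.70 m/s
Δx = v₀t + ½at² = 7.00·1.5 + 0.5·-2.2·1.5² = 8.03 m

Phase 2 (accelerating): v₀ = 3.70 m/s, a = 1.6 m/s².
v² = v₀² + 2aΔx = 3.70² + 2·1.6·65 = 222 → v = 14.9 m/s
t = (v − v₀)/a = (14.9 − 3.70)/1.6 = 6.99 s
Total distance = 8.03 + 65.0 = 73.0 m

73.0 m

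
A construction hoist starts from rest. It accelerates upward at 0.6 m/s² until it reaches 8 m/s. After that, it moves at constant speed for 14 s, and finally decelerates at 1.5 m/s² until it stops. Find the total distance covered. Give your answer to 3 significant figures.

187 m

Phase 1 (accelerating): v₀ = 0 m/s, a = 0.6 m/s².
v = v₀ + at → t = (8 − 0) / 0.6 = 13.3 s
v² = v₀² + 2aΔx → Δx = (8² − 0²)/(2·0.6) = 53.3 m

Phase 2 (constant speed): v₀ = 8.00 m/s, a = 0 m/s².
v = v₀ + at = 8.00 + (0)(14) = 8.00 m/s
Δx = v₀t + ½at² = 8.00·14 + 0.5·0·14² = 112 m

Phase 3 (decelerating): v₀ = 8.00 m/s, a = -1.5 m/s².
v = v₀ + at → t = (0 − 8.00) / -1.5 = 5.33 s
v² = v₀² + 2aΔx → Δx = (0² − 8.00²)/(2·-1.5) = 21.3 m
Total distance = 53.3 + 112 + 21.3 = 187 m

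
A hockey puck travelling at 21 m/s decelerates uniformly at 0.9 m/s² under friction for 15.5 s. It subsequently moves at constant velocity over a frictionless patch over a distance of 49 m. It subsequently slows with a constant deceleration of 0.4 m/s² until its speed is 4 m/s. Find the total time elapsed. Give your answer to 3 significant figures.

Phase 1 (decelerating): v₀ = 21.0 m/s, a = -0.9 m/s².
v = v₀ + at = 21.0 + (-0.9)(15.5) = 7.05 m/s
Δx = v₀t + ½at² = 21.0·15.5 + 0.5·-0.9·15.5² = 217 m

Phase 2 (constant speed): v₀ = 7.05 m/s, a = 0 m/s².
Constant speed: t = d/v = 49/7.05 = 6.95 s

Phase 3 (decelerating): v₀ = 7.05 m/s, a = -0.4 m/s².
v = v₀ + at → t = (4 − 7.05) / -0.4 = 7.62 s
v² = v₀² + 2aΔx → Δx = (4² − 7.05²)/(2·-0.4) = 42.1 m
Total time = 15.5 + 6.95 + 7.62 = 30.1 s

30.1 s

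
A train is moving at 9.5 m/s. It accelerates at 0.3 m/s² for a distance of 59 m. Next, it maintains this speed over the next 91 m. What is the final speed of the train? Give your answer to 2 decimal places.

11.21 m/s

Phase 1 (accelerating): v₀ = 9.50 m/s, a = 0.3 m/s².
v² = v₀² + 2aΔx = 9.50² + 2·0.3·59 = 126 → v = 11.2 m/s
t = (v − v₀)/a = (11.2 − 9.50)/0.3 = 5.70 s

Phase 2 (constant speed): v₀ = 11.2 m/s, a = 0 m/s².
Constant speed: t = d/v = 91/11.2 = 8.12 s
Final speed = 11.2 m/s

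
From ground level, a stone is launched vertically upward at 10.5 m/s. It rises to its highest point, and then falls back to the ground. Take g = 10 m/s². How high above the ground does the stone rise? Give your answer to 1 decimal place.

5.5 m

Phase 1 (rising): v₀ = 10.5 m/s, a = -10 m/s².
v = v₀ + at → t = (0 − 10.5) / -10 = 1.05 s
v² = v₀² + 2aΔx → Δx = (0² − 10.5²)/(2·-10) = 5.51 m
Maximum height = 5.51 m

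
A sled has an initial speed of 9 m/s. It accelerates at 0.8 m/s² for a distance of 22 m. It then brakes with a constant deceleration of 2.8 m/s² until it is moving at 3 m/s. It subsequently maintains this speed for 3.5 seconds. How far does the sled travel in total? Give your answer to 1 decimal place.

Phase 1 (accelerating): v₀ = 9.00 m/s, a = 0.8 m/s².
v² = v₀² + 2aΔx = 9.00² + 2·0.8·22 = 116 → v = 10.8 m/s
t = (v − v₀)/a = (10.8 − 9.00)/0.8 = 2.22 s

Phase 2 (decelerating): v₀ = 10.8 m/s, a = -2.8 m/s².
v = v₀ + at → t = (3 − 10.8) / -2.8 = 2.78 s
v² = v₀² + 2aΔx → Δx = (3² − 10.8²)/(2·-2.8) = 19.1 m

Phase 3 (constant speed): v₀ = 3.00 m/s, a = 0 m/s².
v = v₀ + at = 3.00 + (0)(3.5) = 3.00 m/s
Δx = v₀t + ½at² = 3.00·3.5 + 0.5·0·3.5² = 10.5 m
Total distance = 22.0 + 19.1 + 10.5 = 51.6 m

51.6 m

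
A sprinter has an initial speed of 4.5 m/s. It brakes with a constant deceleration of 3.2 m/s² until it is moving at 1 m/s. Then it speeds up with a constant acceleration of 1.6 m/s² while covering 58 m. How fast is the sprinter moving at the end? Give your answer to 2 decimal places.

13.66 m/s

Phase 1 (decelerating): v₀ = 4.50 m/s, a = -3.2 m/s².
v = v₀ + at → t = (1 − 4.50) / -3.2 = 1.09 s
v² = v₀² + 2aΔx → Δx = (1² − 4.50²)/(2·-3.2) = 3.01 m

Phase 2 (accelerating): v₀ = 1.00 m/s, a = 1.6 m/s².
v² = v₀² + 2aΔx = 1.00² + 2·1.6·58 = 187 → v = 13.7 m/s
t = (v − v₀)/a = (13.7 − 1.00)/1.6 = 7.91 s
Final speed = 13.7 m/s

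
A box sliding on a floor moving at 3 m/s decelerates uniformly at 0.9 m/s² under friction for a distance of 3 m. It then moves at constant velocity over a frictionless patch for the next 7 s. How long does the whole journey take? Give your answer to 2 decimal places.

8.23 s

Phase 1 (decelerating): v₀ = 3.00 m/s, a = -0.9 m/s².
v² = v₀² + 2aΔx = 3.00² + 2·-0.9·3 = 3.60 → v = 1.90 m/s
t = (v − v₀)/a = (1.90 − 3.00)/-0.9 = 1.23 s

Phase 2 (constant speed): v₀ = 1.90 m/s, a = 0 m/s².
v = v₀ + at = 1.90 + (0)(7) = 1.90 m/s
Δx = v₀t + ½at² = 1.90·7 + 0.5·0·7² = 13.3 m
Total time = 1.23 + 7.00 = 8.23 s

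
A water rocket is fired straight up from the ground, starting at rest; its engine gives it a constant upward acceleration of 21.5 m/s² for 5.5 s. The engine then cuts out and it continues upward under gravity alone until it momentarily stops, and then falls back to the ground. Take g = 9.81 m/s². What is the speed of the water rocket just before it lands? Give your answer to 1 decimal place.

142.7 m/s

Phase 1 (powered ascent): v₀ = 0 m/s, a = 21.5 m/s².
v = v₀ + at = 0 + (21.5)(5.5) = 118 m/s
Δx = v₀t + ½at² = 0·5.5 + 0.5·21.5·5.5² = 325 m

Phase 2 (coasting upward): v₀ = 118 m/s, a = -9.81 m/s².
v = v₀ + at → t = (0 − 118) / -9.81 = 12.1 s
v² = v₀² + 2aΔx → Δx = (0² − 118²)/(2·-9.81) = 713 m

Phase 3 (free fall): v₀ = 0 m/s, a = -9.81 m/s².
Falls 1040 m from rest: t = √(2·1040/9.81) = 14.5 s; v = g·t = 143 m/s.
Impact speed = 143 m/s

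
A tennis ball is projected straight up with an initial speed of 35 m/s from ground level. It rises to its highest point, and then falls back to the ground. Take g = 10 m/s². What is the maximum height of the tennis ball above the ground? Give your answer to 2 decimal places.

Phase 1 (rising): v₀ = 35.0 m/s, a = -10 m/s².
v = v₀ + at → t = (0 − 35.0) / -10 = 3.50 s
v² = v₀² + 2aΔx → Δx = (0² − 35.0²)/(2·-10) = 61.2 m
Maximum height = 61.2 m

61.25 m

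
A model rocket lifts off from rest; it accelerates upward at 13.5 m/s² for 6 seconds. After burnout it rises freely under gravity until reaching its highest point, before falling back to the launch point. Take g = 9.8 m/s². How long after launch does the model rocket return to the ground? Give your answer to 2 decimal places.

25.12 s

Phase 1 (powered ascent): v₀ = 0 m/s, a = 13.5 m/s².
v = v₀ + at = 0 + (13.5)(6) = 81.0 m/s
Δx = v₀t + ½at² = 0·6 + 0.5·13.5·6² = 243 m

Phase 2 (coasting upward): v₀ = 81.0 m/s, a = -9.8 m/s².
v = v₀ + at → t = (0 − 81.0) / -9.8 = 8.27 s
v² = v₀² + 2aΔx → Δx = (0² − 81.0²)/(2·-9.8) = 335 m

Phase 3 (free fall): v₀ = 0 m/s, a = -9.8 m/s².
Falls 578 m from rest: t = √(2·578/9.8) = 10.9 s; v = g·t = 106 m/s.
Total time = 6.00 + 8.27 + 10.9 = 25.1 s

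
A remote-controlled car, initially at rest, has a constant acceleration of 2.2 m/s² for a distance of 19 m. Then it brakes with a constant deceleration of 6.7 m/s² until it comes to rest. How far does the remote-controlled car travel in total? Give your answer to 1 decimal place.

25.2 m

Phase 1 (accelerating): v₀ = 0 m/s, a = 2.2 m/s².
v² = v₀² + 2aΔx = 0² + 2·2.2·19 = 83.6 → v = 9.14 m/s
t = (v − v₀)/a = (9.14 − 0)/2.2 = 4.16 s

Phase 2 (decelerating): v₀ = 9.14 m/s, a = -6.7 m/s².
v = v₀ + at → t = (0 − 9.14) / -6.7 = 1.36 s
v² = v₀² + 2aΔx → Δx = (0² − 9.14²)/(2·-6.7) = 6.24 m
Total distance = 19.0 + 6.24 = 25.2 m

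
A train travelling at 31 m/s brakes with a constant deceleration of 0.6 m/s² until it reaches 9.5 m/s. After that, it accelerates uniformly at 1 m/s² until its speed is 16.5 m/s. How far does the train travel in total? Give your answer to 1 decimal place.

Phase 1 (decelerating): v₀ = 31.0 m/s, a = -0.6 m/s².
v = v₀ + at → t = (9.5 − 31.0) / -0.6 = 35.8 s
v² = v₀² + 2aΔx → Δx = (9.5² − 31.0²)/(2·-0.6) = 726 m

Phase 2 (accelerating): v₀ = 9.50 m/s, a = 1 m/s².
v = v₀ + at → t = (16.5 − 9.50) / 1 = 7.00 s
v² = v₀² + 2aΔx → Δx = (16.5² − 9.50²)/(2·1) = 91.0 m
Total distance = 726 + 91.0 = 817 m

816.6 m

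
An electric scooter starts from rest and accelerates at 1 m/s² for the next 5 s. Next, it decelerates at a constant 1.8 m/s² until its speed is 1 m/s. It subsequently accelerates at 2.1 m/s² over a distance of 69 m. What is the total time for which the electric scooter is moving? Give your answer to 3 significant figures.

14.9 s

Phase 1 (accelerating): v₀ = 0 m/s, a = 1 m/s².
v = v₀ + at = 0 + (1)(5) = 5.00 m/s
Δx = v₀t + ½at² = 0·5 + 0.5·1·5² = 12.5 m

Phase 2 (decelerating): v₀ = 5.00 m/s, a = -1.8 m/s².
v = v₀ + at → t = (1 − 5.00) / -1.8 = 2.22 s
v² = v₀² + 2aΔx → Δx = (1² − 5.00²)/(2·-1.8) = 6.67 m

Phase 3 (accelerating): v₀ = 1.00 m/s, a = 2.1 m/s².
v² = v₀² + 2aΔx = 1.00² + 2·2.1·69 = 291 → v = 17.1 m/s
t = (v − v₀)/a = (17.1 − 1.00)/2.1 = 7.64 s
Total time = 5.00 + 2.22 + 7.64 = 14.9 s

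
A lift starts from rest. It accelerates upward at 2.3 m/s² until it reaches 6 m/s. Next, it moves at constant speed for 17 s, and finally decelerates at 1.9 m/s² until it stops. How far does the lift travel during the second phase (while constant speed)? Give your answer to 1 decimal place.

Phase 1 (accelerating): v₀ = 0 m/s, a = 2.3 m/s².
v = v₀ + at → t = (6 − 0) / 2.3 = 2.61 s
v² = v₀² + 2aΔx → Δx = (6² − 0²)/(2·2.3) = 7.83 m

Phase 2 (constant speed): v₀ = 6.00 m/s, a = 0 m/s².
v = v₀ + at = 6.00 + (0)(17) = 6.00 m/s
Δx = v₀t + ½at² = 6.00·17 + 0.5·0·17² = 102 m
Distance in phase 2 = 102 m

102.0 m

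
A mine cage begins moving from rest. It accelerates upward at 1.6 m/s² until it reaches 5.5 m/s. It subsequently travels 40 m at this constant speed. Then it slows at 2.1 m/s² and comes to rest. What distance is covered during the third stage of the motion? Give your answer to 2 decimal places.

7.20 m

Phase 1 (accelerating): v₀ = 0 m/s, a = 1.6 m/s².
v = v₀ + at → t = (5.5 − 0) / 1.6 = 3.44 s
v² = v₀² + 2aΔx → Δx = (5.5² − 0²)/(2·1.6) = 9.45 m

Phase 2 (constant speed): v₀ = 5.50 m/s, a = 0 m/s².
Constant speed: t = d/v = 40/5.50 = 7.27 s

Phase 3 (decelerating): v₀ = 5.50 m/s, a = -2.1 m/s².
v = v₀ + at → t = (0 − 5.50) / -2.1 = 2.62 s
v² = v₀² + 2aΔx → Δx = (0² − 5.50²)/(2·-2.1) = 7.20 m
Distance in phase 3 = 7.20 m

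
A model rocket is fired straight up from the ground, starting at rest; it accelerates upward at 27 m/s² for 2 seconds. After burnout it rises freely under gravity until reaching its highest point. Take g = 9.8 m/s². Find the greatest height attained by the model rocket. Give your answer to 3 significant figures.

Phase 1 (powered ascent): v₀ = 0 m/s, a = 27 m/s².
v = v₀ + at = 0 + (27)(2) = 54.0 m/s
Δx = v₀t + ½at² = 0·2 + 0.5·27·2² = 54.0 m

Phase 2 (coasting upward): v₀ = 54.0 m/s, a = -9.8 m/s².
v = v₀ + at → t = (0 − 54.0) / -9.8 = 5.51 s
v² = v₀² + 2aΔx → Δx = (0² − 54.0²)/(2·-9.8) = 149 m
Maximum height = 54.0 + 149 = 203 m

203 m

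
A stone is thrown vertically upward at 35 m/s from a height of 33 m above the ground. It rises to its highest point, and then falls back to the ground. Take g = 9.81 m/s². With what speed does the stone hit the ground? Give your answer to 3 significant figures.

Phase 1 (rising): v₀ = 35.0 m/s, a = -9.81 m/s².
v = v₀ + at → t = (0 − 35.0) / -9.81 = 3.57 s
v² = v₀² + 2aΔx → Δx = (0² − 35.0²)/(2·-9.81) = 62.4 m

Phase 2 (falling): v₀ = 0 m/s, a = -9.81 m/s².
Falls 95.4 m from rest: t = √(2·95.4/9.81) = 4.41 s; v = g·t = 43.3 m/s.
Final speed = 43.3 m/s

43.3 m/s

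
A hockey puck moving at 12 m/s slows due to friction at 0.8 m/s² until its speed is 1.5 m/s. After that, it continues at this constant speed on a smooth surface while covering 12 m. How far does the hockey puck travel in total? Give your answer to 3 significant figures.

101 m

Phase 1 (decelerating): v₀ = 12.0 m/s, a = -0.8 m/s².
v = v₀ + at → t = (1.5 − 12.0) / -0.8 = 13.1 s
v² = v₀² + 2aΔx → Δx = (1.5² − 12.0²)/(2·-0.8) = 88.6 m

Phase 2 (constant speed): v₀ = 1.50 m/s, a = 0 m/s².
Constant speed: t = d/v = 12/1.50 = 8.00 s
Total distance = 88.6 + 12.0 = 101 m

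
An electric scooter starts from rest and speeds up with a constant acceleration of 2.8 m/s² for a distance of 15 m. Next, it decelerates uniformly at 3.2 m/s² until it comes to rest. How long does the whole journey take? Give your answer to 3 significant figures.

Phase 1 (accelerating): v₀ = 0 m/s, a = 2.8 m/s².
v² = v₀² + 2aΔx = 0² + 2·2.8·15 = 84.0 → v = 9.17 m/s
t = (v − v₀)/a = (9.17 − 0)/2.8 = 3.27 s

Phase 2 (decelerating): v₀ = 9.17 m/s, a = -3.2 m/s².
v = v₀ + at → t = (0 − 9.17) / -3.2 = 2.86 s
v² = v₀² + 2aΔx → Δx = (0² − 9.17²)/(2·-3.2) = 13.1 m
Total time = 3.27 + 2.86 = 6.14 s

6.14 s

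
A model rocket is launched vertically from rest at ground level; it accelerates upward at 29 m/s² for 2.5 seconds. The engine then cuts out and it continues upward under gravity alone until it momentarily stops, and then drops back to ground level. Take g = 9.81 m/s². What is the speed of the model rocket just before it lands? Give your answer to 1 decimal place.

83.9 m/s

Phase 1 (powered ascent): v₀ = 0 m/s, a = 29 m/s².
v = v₀ + at = 0 + (29)(2.5) = 72.5 m/s
Δx = v₀t + ½at² = 0·2.5 + 0.5·29·2.5² = 90.6 m

Phase 2 (coasting upward): v₀ = 72.5 m/s, a = -9.81 m/s².
v = v₀ + at → t = (0 − 72.5) / -9.81 = 7.39 s
v² = v₀² + 2aΔx → Δx = (0² − 72.5²)/(2·-9.81) = 268 m

Phase 3 (free fall): v₀ = 0 m/s, a = -9.81 m/s².
Falls 359 m from rest: t = √(2·359/9.81) = 8.55 s; v = g·t = 83.9 m/s.
Impact speed = 83.9 m/s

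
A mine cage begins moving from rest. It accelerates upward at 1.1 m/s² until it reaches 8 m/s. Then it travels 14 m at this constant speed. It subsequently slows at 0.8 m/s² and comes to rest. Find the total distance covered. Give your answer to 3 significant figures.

83.1 m

Phase 1 (accelerating): v₀ = 0 m/s, a = 1.1 m/s².
v = v₀ + at → t = (8 − 0) / 1.1 = 7.27 s
v² = v₀² + 2aΔx → Δx = (8² − 0²)/(2·1.1) = 29.1 m

Phase 2 (constant speed): v₀ = 8.00 m/s, a = 0 m/s².
Constant speed: t = d/v = 14/8.00 = 1.75 s

Phase 3 (decelerating): v₀ = 8.00 m/s, a = -0.8 m/s².
v = v₀ + at → t = (0 − 8.00) / -0.8 = 10.0 s
v² = v₀² + 2aΔx → Δx = (0² − 8.00²)/(2·-0.8) = 40.0 m
Total distance = 29.1 + 14.0 + 40.0 = 83.1 m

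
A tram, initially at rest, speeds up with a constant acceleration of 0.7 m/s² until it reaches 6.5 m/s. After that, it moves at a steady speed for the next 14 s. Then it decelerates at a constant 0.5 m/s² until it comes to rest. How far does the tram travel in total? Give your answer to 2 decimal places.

163.43 m

Phase 1 (accelerating): v₀ = 0 m/s, a = 0.7 m/s².
v = v₀ + at → t = (6.5 − 0) / 0.7 = 9.29 s
v² = v₀² + 2aΔx → Δx = (6.5² − 0²)/(2·0.7) = 30.2 m

Phase 2 (constant speed): v₀ = 6.50 m/s, a = 0 m/s².
v = v₀ + at = 6.50 + (0)(14) = 6.50 m/s
Δx = v₀t + ½at² = 6.50·14 + 0.5·0·14² = 91.0 m

Phase 3 (decelerating): v₀ = 6.50 m/s, a = -0.5 m/s².
v = v₀ + at → t = (0 − 6.50) / -0.5 = 13.0 s
v² = v₀² + 2aΔx → Δx = (0² − 6.50²)/(2·-0.5) = 42.2 m
Total distance = 30.2 + 91.0 + 42.2 = 163 m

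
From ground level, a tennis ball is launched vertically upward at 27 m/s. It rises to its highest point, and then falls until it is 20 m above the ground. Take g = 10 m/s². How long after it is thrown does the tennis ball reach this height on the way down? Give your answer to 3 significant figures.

Phase 1 (rising): v₀ = 27.0 m/s, a = -10 m/s².
v = v₀ + at → t = (0 − 27.0) / -10 = 2.70 s
v² = v₀² + 2aΔx → Δx = (0² − 27.0²)/(2·-10) = 36.5 m

Phase 2 (falling): v₀ = 0 m/s, a = -10 m/s².
Falls 16.5 m from rest: t = √(2·16.5/10) = 1.81 s; v = g·t = 18.1 m/s.
Total time = 2.70 + 1.81 = 4.51 s

4.51 s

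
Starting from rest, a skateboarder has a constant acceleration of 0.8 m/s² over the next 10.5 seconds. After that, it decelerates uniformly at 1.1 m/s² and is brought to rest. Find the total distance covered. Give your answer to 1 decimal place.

76.2 m

Phase 1 (accelerating): v₀ = 0 m/s, a = 0.8 m/s².
v = v₀ + at = 0 + (0.8)(10.5) = 8.40 m/s
Δx = v₀t + ½at² = 0·10.5 + 0.5·0.8·10.5² = 44.1 m

Phase 2 (decelerating): v₀ = 8.40 m/s, a = -1.1 m/s².
v = v₀ + at → t = (0 − 8.40) / -1.1 = 7.64 s
v² = v₀² + 2aΔx → Δx = (0² − 8.40²)/(2·-1.1) = 32.1 m
Total distance = 44.1 + 32.1 = 76.2 m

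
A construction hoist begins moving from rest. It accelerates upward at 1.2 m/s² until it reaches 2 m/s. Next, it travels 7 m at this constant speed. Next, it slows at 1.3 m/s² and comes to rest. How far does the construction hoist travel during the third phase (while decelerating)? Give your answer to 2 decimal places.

1.54 m

Phase 1 (accelerating): v₀ = 0 m/s, a = 1.2 m/s².
v = v₀ + at → t = (2 − 0) / 1.2 = 1.67 s
v² = v₀² + 2aΔx → Δx = (2² − 0²)/(2·1.2) = 1.67 m

Phase 2 (constant speed): v₀ = 2.00 m/s, a = 0 m/s².
Constant speed: t = d/v = 7/2.00 = 3.50 s

Phase 3 (decelerating): v₀ = 2.00 m/s, a = -1.3 m/s².
v = v₀ + at → t = (0 − 2.00) / -1.3 = 1.54 s
v² = v₀² + 2aΔx → Δx = (0² − 2.00²)/(2·-1.3) = 1.54 m
Distance in phase 3 = 1.54 m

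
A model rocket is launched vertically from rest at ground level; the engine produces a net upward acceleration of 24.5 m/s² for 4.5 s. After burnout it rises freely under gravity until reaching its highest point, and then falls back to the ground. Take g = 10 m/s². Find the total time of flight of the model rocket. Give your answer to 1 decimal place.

Phase 1 (powered ascent): v₀ = 0 m/s, a = 24.5 m/s².
v = v₀ + at = 0 + (24.5)(4.5) = 110 m/s
Δx = v₀t + ½at² = 0·4.5 + 0.5·24.5·4.5² = 248 m

Phase 2 (coasting upward): v₀ = 110 m/s, a = -10 m/s².
v = v₀ + at → t = (0 − 110) / -10 = 11.0 s
v² = v₀² + 2aΔx → Δx = (0² − 110²)/(2·-10) = 608 m

Phase 3 (free fall): v₀ = 0 m/s, a = -10 m/s².
Falls 856 m from rest: t = √(2·856/10) = 13.1 s; v = g·t = 131 m/s.
Total time = 4.50 + 11.0 + 13.1 = 28.6 s

28.6 s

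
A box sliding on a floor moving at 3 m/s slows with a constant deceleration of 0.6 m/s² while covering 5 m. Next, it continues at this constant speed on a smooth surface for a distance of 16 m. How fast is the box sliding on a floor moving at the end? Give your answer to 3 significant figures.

Phase 1 (decelerating): v₀ = 3.00 m/s, a = -0.6 m/s².
v² = v₀² + 2aΔx = 3.00² + 2·-0.6·5 = 3.00 → v = 1.73 m/s
t = (v − v₀)/a = (1.73 − 3.00)/-0.6 = 2.11 s

Phase 2 (constant speed): v₀ = 1.73 m/s, a = 0 m/s².
Constant speed: t = d/v = 16/1.73 = 9.24 s
Final speed = 1.73 m/s

1.73 m/s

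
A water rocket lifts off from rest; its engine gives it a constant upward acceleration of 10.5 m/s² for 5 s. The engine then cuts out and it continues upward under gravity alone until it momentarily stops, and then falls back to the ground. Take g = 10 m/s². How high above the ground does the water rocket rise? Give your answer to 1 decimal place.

269.1 m

Phase 1 (powered ascent): v₀ = 0 m/s, a = 10.5 m/s².
v = v₀ + at = 0 + (10.5)(5) = 52.5 m/s
Δx = v₀t + ½at² = 0·5 + 0.5·10.5·5² = 131 m

Phase 2 (coasting upward): v₀ = 52.5 m/s, a = -10 m/s².
v = v₀ + at → t = (0 − 52.5) / -10 = 5.25 s
v² = v₀² + 2aΔx → Δx = (0² − 52.5²)/(2·-10) = 138 m
Maximum height = 131 + 138 = 269 m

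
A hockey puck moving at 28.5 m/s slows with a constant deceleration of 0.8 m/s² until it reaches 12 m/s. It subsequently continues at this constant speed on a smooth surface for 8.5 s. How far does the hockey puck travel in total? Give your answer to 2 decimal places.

519.66 m

Phase 1 (decelerating): v₀ = 28.5 m/s, a = -0.8 m/s².
v = v₀ + at → t = (12 − 28.5) / -0.8 = 20.6 s
v² = v₀² + 2aΔx → Δx = (12² − 28.5²)/(2·-0.8) = 418 m

Phase 2 (constant speed): v₀ = 12.0 m/s, a = 0 m/s².
v = v₀ + at = 12.0 + (0)(8.5) = 12.0 m/s
Δx = v₀t + ½at² = 12.0·8.5 + 0.5·0·8.5² = 102 m
Total distance = 418 + 102 = 520 m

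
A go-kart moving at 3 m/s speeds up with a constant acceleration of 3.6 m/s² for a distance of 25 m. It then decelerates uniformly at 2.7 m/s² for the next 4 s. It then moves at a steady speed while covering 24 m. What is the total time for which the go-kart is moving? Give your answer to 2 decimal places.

15.13 s

Phase 1 (accelerating): v₀ = 3.00 m/s, a = 3.6 m/s².
v² = v₀² + 2aΔx = 3.00² + 2·3.6·25 = 189 → v = 13.7 m/s
t = (v − v₀)/a = (13.7 − 3.00)/3.6 = 2.99 s

Phase 2 (decelerating): v₀ = 13.7 m/s, a = -2.7 m/s².
v = v₀ + at = 13.7 + (-2.7)(4) = 2.95 m/s
Δx = v₀t + ½at² = 13.7·4 + 0.5·-2.7·4² = 33.4 m

Phase 3 (constant speed): v₀ = 2.95 m/s, a = 0 m/s².
Constant speed: t = d/v = 24/2.95 = 8.14 s
Total time = 2.99 + 4.00 + 8.14 = 15.1 s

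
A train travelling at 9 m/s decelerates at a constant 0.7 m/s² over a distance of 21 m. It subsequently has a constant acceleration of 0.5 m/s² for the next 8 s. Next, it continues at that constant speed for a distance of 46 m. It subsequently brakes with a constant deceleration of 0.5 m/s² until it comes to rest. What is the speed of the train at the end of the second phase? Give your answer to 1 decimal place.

Phase 1 (decelerating): v₀ = 9.00 m/s, a = -0.7 m/s².
v² = v₀² + 2aΔx = 9.00² + 2·-0.7·21 = 51.6 → v = 7.18 m/s
t = (v − v₀)/a = (7.18 − 9.00)/-0.7 = 2.60 s

Phase 2 (accelerating): v₀ = 7.18 m/s, a = 0.5 m/s².
v = v₀ + at = 7.18 + (0.5)(8) = 11.2 m/s
Δx = v₀t + ½at² = 7.18·8 + 0.5·0.5·8² = 73.5 m
Speed at end of phase 2 = 11.2 m/s

11.2 m/s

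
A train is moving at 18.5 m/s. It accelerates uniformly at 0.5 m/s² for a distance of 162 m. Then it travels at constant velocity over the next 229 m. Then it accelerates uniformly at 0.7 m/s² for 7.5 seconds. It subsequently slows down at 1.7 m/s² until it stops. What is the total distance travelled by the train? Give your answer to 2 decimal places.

804.87 m

Phase 1 (accelerating): v₀ = 18.5 m/s, a = 0.5 m/s².
v² = v₀² + 2aΔx = 18.5² + 2·0.5·162 = 504 → v = 22.5 m/s
t = (v − v₀)/a = (22.5 − 18.5)/0.5 = 7.91 s

Phase 2 (constant speed): v₀ = 22.5 m/s, a = 0 m/s².
Constant speed: t = d/v = 229/22.5 = 10.2 s

Phase 3 (accelerating): v₀ = 22.5 m/s, a = 0.7 m/s².
v = v₀ + at = 22.5 + (0.7)(7.5) = 27.7 m/s
Δx = v₀t + ½at² = 22.5·7.5 + 0.5·0.7·7.5² = 188 m

Phase 4 (decelerating): v₀ = 27.7 m/s, a = -1.7 m/s².
v = v₀ + at → t = (0 − 27.7) / -1.7 = 16.3 s
v² = v₀² + 2aΔx → Δx = (0² − 27.7²)/(2·-1.7) = 226 m
Total distance = 162 + 229 + 188 + 226 = 805 m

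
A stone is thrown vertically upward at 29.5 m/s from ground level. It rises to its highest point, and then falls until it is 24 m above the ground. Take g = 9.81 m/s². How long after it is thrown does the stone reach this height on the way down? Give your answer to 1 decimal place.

5.0 s

Phase 1 (rising): v₀ = 29.5 m/s, a = -9.81 m/s².
v = v₀ + at → t = (0 − 29.5) / -9.81 = 3.01 s
v² = v₀² + 2aΔx → Δx = (0² − 29.5²)/(2·-9.81) = 44.4 m

Phase 2 (falling): v₀ = 0 m/s, a = -9.81 m/s².
Falls 20.4 m from rest: t = √(2·20.4/9.81) = 2.04 s; v = g·t = 20.0 m/s.
Total time = 3.01 + 2.04 = 5.04 s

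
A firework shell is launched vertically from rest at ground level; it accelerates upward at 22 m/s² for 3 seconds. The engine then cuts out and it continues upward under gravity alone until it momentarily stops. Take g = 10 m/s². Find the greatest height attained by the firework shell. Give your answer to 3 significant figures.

Phase 1 (powered ascent): v₀ = 0 m/s, a = 22 m/s².
v = v₀ + at = 0 + (22)(3) = 66.0 m/s
Δx = v₀t + ½at² = 0·3 + 0.5·22·3² = 99.0 m

Phase 2 (coasting upward): v₀ = 66.0 m/s, a = -10 m/s².
v = v₀ + at → t = (0 − 66.0) / -10 = 6.60 s
v² = v₀² + 2aΔx → Δx = (0² − 66.0²)/(2·-10) = 218 m
Maximum height = 99.0 + 218 = 317 m

317 m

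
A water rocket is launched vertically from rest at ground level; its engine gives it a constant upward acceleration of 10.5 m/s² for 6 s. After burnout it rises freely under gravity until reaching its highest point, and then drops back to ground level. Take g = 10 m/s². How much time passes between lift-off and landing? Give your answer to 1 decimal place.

Phase 1 (powered ascent): v₀ = 0 m/s, a = 10.5 m/s².
v = v₀ + at = 0 + (10.5)(6) = 63.0 m/s
Δx = v₀t + ½at² = 0·6 + 0.5·10.5·6² = 189 m

Phase 2 (coasting upward): v₀ = 63.0 m/s, a = -10 m/s².
v = v₀ + at → t = (0 − 63.0) / -10 = 6.30 s
v² = v₀² + 2aΔx → Δx = (0² − 63.0²)/(2·-10) = 198 m

Phase 3 (free fall): v₀ = 0 m/s, a = -10 m/s².
Falls 387 m from rest: t = √(2·387/10) = 8.80 s; v = g·t = 88.0 m/s.
Total time = 6.00 + 6.30 + 8.80 = 21.1 s

21.1 s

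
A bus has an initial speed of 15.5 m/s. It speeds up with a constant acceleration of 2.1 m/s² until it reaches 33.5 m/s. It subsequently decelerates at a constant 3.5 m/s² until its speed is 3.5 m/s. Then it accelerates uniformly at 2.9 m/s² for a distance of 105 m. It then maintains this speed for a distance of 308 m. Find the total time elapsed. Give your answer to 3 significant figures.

Phase 1 (accelerating): v₀ = 15.5 m/s, a = 2.1 m/s².
v = v₀ + at → t = (33.5 − 15.5) / 2.1 = 8.57 s
v² = v₀² + 2aΔx → Δx = (33.5² − 15.5²)/(2·2.1) = 210 m

Phase 2 (decelerating): v₀ = 33.5 m/s, a = -3.5 m/s².
v = v₀ + at → t = (3.5 − 33.5) / -3.5 = 8.57 s
v² = v₀² + 2aΔx → Δx = (3.5² − 33.5²)/(2·-3.5) = 159 m

Phase 3 (accelerating): v₀ = 3.50 m/s, a = 2.9 m/s².
v² = v₀² + 2aΔx = 3.50² + 2·2.9·105 = 621 → v = 24.9 m/s
t = (v − v₀)/a = (24.9 − 3.50)/2.9 = 7.39 s

Phase 4 (constant speed): v₀ = 24.9 m/s, a = 0 m/s².
Constant speed: t = d/v = 308/24.9 = 12.4 s
Total time = 8.57 + 8.57 + 7.39 + 12.4 = 36.9 s

36.9 s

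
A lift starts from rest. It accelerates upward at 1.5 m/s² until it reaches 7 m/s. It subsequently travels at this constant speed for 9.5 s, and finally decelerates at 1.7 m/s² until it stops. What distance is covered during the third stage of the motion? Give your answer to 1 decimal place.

14.4 m

Phase 1 (accelerating): v₀ = 0 m/s, a = 1.5 m/s².
v = v₀ + at → t = (7 − 0) / 1.5 = 4.67 s
v² = v₀² + 2aΔx → Δx = (7² − 0²)/(2·1.5) = 16.3 m

Phase 2 (constant speed): v₀ = 7.00 m/s, a = 0 m/s².
v = v₀ + at = 7.00 + (0)(9.5) = 7.00 m/s
Δx = v₀t + ½at² = 7.00·9.5 + 0.5·0·9.5² = 66.5 m

Phase 3 (decelerating): v₀ = 7.00 m/s, a = -1.7 m/s².
v = v₀ + at → t = (0 − 7.00) / -1.7 = 4.12 s
v² = v₀² + 2aΔx → Δx = (0² − 7.00²)/(2·-1.7) = 14.4 m
Distance in phase 3 = 14.4 m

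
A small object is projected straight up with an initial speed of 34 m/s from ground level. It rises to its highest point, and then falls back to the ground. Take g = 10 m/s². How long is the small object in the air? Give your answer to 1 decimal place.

Phase 1 (rising): v₀ = 34.0 m/s, a = -10 m/s².
v = v₀ + at → t = (0 − 34.0) / -10 = 3.40 s
v² = v₀² + 2aΔx → Δx = (0² − 34.0²)/(2·-10) = 57.8 m

Phase 2 (falling): v₀ = 0 m/s, a = -10 m/s².
Falls 57.8 m from rest: t = √(2·57.8/10) = 3.40 s; v = g·t = 34.0 m/s.
Total time = 3.40 + 3.40 = 6.80 s

6.8 s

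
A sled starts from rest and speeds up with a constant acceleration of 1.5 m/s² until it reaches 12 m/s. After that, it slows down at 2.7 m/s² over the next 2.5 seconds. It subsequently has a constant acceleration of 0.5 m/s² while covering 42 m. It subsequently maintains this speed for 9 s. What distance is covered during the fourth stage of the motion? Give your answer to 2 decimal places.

Phase 1 (accelerating): v₀ = 0 m/s, a = 1.5 m/s².
v = v₀ + at → t = (12 − 0) / 1.5 = 8.00 s
v² = v₀² + 2aΔx → Δx = (12² − 0²)/(2·1.5) = 48.0 m

Phase 2 (decelerating): v₀ = 12.0 m/s, a = -2.7 m/s².
v = v₀ + at = 12.0 + (-2.7)(2.5) = 5.25 m/s
Δx = v₀t + ½at² = 12.0·2.5 + 0.5·-2.7·2.5² = 21.6 m

Phase 3 (accelerating): v₀ = 5.25 m/s, a = 0.5 m/s².
v² = v₀² + 2aΔx = 5.25² + 2·0.5·42 = 69.6 → v = 8.34 m/s
t = (v − v₀)/a = (8.34 − 5.25)/0.5 = 6.18 s

Phase 4 (constant speed): v₀ = 8.34 m/s, a = 0 m/s².
v = v₀ + at = 8.34 + (0)(9) = 8.34 m/s
Δx = v₀t + ½at² = 8.34·9 + 0.5·0·9² = 75.1 m
Distance in phase 4 = 75.1 m

75.06 m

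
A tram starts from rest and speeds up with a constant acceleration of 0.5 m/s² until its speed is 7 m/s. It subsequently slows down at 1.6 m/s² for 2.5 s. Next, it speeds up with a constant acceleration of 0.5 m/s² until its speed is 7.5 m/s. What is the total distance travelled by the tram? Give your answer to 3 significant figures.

Phase 1 (accelerating): v₀ = 0 m/s, a = 0.5 m/s².
v = v₀ + at → t = (7 − 0) / 0.5 = 14.0 s
v² = v₀² + 2aΔx → Δx = (7² − 0²)/(2·0.5) = 49.0 m

Phase 2 (decelerating): v₀ = 7.00 m/s, a = -1.6 m/s².
v = v₀ + at = 7.00 + (-1.6)(2.5) = 3.00 m/s
Δx = v₀t + ½at² = 7.00·2.5 + 0.5·-1.6·2.5² = 12.5 m

Phase 3 (accelerating): v₀ = 3.00 m/s, a = 0.5 m/s².
v = v₀ + at → t = (7.5 − 3.00) / 0.5 = 9.00 s
v² = v₀² + 2aΔx → Δx = (7.5² − 3.00²)/(2·0.5) = 47.2 m
Total distance = 49.0 + 12.5 + 47.2 = 109 m

109 m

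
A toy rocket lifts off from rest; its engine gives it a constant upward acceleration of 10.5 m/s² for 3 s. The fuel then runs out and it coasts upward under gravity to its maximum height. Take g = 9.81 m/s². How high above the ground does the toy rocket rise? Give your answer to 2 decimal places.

97.82 m

Phase 1 (powered ascent): v₀ = 0 m/s, a = 10.5 m/s².
v = v₀ + at = 0 + (10.5)(3) = 31.5 m/s
Δx = v₀t + ½at² = 0·3 + 0.5·10.5·3² = 47.2 m

Phase 2 (coasting upward): v₀ = 31.5 m/s, a = -9.81 m/s².
v = v₀ + at → t = (0 − 31.5) / -9.81 = 3.21 s
v² = v₀² + 2aΔx → Δx = (0² − 31.5²)/(2·-9.81) = 50.6 m
Maximum height = 47.2 + 50.6 = 97.8 m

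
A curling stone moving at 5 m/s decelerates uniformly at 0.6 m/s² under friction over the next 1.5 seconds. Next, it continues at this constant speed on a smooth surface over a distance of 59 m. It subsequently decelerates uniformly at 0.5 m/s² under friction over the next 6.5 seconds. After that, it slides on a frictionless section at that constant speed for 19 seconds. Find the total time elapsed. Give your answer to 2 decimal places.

Phase 1 (decelerating): v₀ = 5.00 m/s, a = -0.6 m/s².
v = v₀ + at = 5.00 + (-0.6)(1.5) = 4.10 m/s
Δx = v₀t + ½at² = 5.00·1.5 + 0.5·-0.6·1.5² = 6.83 m

Phase 2 (constant speed): v₀ = 4.10 m/s, a = 0 m/s².
Constant speed: t = d/v = 59/4.10 = 14.4 s

Phase 3 (decelerating): v₀ = 4.10 m/s, a = -0.5 m/s².
v = v₀ + at = 4.10 + (-0.5)(6.5) = 0.850 m/s
Δx = v₀t + ½at² = 4.10·6.5 + 0.5·-0.5·6.5² = 16.1 m

Phase 4 (constant speed): v₀ = 0.850 m/s, a = 0 m/s².
v = v₀ + at = 0.850 + (0)(19) = 0.850 m/s
Δx = v₀t + ½at² = 0.850·19 + 0.5·0·19² = 16.1 m
Total time = 1.50 + 14.4 + 6.50 + 19.0 = 41.4 s

41.39 s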